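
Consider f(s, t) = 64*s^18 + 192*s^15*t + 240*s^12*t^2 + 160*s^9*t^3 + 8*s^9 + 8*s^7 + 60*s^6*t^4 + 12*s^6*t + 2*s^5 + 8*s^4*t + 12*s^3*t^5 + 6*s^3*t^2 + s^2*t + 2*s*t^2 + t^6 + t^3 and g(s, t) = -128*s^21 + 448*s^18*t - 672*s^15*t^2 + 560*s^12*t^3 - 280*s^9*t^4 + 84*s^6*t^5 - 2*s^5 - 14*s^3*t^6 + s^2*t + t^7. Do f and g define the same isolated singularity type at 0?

No.

The Hessian of f at 0 is [[0, 0], [0, 0]] with rank 0, so corank 2. A Groebner basis of the Jacobian ideal J(f) in C{s,t} is {-s*t/2 + t^4 - t^2/2, s^3 + s^2 + 2*s*t + t^3 + t^2, s^2*t - 2*s^2/3 - 4*s*t/3 - t^3 - 2*t^2/3, s^2/3 + s*t^2 + 2*s*t/3 + t^3 + t^2/3}; counting standard monomials gives mu = 7. Corank 2; j^3 = t*(s + t)^2 has shape L^2 M (L != M), so D-series; mu = 7 gives D_7. The Hessian of g at 0 is [[0, 0], [0, 0]] with rank 0, so corank 2. A Groebner basis of the Jacobian ideal J(g) in C{s,t} is {s^2/7 + t^6, s^3, s*t}; counting standard monomials gives mu = 8. Corank 2; j^3 = s^2*t has shape L^2 M (L != M), so D-series; mu = 8 gives D_8. f is D_7 but g is D_8, hence not right-equivalent.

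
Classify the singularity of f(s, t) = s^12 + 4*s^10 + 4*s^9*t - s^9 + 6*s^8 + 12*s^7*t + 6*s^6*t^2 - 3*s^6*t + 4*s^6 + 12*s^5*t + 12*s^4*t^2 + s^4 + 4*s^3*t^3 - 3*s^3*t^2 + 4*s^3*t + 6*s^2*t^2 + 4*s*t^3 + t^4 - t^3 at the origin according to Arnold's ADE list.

The Hessian of f at 0 is [[0, 0], [0, 0]] with rank 0, so corank 2. A Groebner basis of the Jacobian ideal J(f) in C{s,t} is {s^3 + 3*s^2*t, t^2}; counting standard monomials gives mu = 6. Corank 2; j^3 = -t^3 is a perfect cube, so E-series; the 4-jet and mu = 6 give E_6.

E6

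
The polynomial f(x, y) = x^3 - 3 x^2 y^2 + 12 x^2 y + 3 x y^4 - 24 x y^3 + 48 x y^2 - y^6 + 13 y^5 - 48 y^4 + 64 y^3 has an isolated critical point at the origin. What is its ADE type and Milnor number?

Type E_{8}, Milnor number mu = 8.

The Hessian of f at 0 has rank 0. Corank 2; j^3 = (x + 4*y)^3 is a perfect cube, so E-series; the 5-jet and mu = 8 give E_8.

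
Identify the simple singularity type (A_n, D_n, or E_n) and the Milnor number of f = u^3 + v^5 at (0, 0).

Type E_8, Milnor number mu = 8.

The Hessian of f at 0 has rank 0. Corank 2; j^3 = u^3 is a perfect cube, so E-series; the 5-jet and mu = 8 give E_8.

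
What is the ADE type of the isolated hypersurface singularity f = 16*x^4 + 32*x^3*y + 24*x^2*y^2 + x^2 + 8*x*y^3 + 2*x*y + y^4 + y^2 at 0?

The Hessian of f at 0 has rank 1. Corank 1: A-series; mu = 3 gives A_3.

A3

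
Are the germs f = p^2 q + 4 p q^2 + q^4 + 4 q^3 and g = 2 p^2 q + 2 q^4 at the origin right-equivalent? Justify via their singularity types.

Yes.

The Hessian of f at 0 has rank 0. Corank 2; j^3 = q*(p + 2*q)^2 has shape L^2 M (L != M), so D-series; mu = 5 gives D_5. The Hessian of g at 0 has rank 0. Corank 2; j^3 = 2*p^2*q has shape L^2 M (L != M), so D-series; mu = 5 gives D_5. Both have type D_5, hence right-equivalent.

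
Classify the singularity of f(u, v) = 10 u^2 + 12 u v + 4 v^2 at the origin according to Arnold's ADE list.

The Hessian of f at 0 has rank 2. Corank 0: nondegenerate Morse point, so A_1.

A_1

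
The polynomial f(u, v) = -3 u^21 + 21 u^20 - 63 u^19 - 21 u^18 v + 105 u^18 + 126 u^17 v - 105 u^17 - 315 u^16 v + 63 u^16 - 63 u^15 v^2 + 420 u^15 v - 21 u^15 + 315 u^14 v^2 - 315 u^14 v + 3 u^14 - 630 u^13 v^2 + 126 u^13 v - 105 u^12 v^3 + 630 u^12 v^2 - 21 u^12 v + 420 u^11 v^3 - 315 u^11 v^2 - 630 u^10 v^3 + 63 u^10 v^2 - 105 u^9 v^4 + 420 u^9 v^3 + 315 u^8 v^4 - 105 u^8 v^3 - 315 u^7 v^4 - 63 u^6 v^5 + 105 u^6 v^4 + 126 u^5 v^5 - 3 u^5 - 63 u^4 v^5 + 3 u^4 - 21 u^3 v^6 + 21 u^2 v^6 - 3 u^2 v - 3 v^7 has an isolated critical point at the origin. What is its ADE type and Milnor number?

Type D_{8}, Milnor number mu = 8.

The Hessian of f at 0 is [[0, 0], [0, 0]] with rank 0, so corank 2. A Groebner basis of the Jacobian ideal J(f) in C{u,v} is {u^2/7 + v^6, u^3, u*v}; counting standard monomials gives mu = 8. Corank 2; j^3 = -3*u^2*v has shape L^2 M (L != M), so D-series; mu = 8 gives D_8.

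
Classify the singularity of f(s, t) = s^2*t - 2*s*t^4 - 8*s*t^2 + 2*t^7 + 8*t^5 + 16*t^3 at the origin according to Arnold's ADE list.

D_{8}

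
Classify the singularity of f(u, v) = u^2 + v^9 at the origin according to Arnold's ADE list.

The Hessian of f at 0 is [[2, 0], [0, 0]] with rank 1, so corank 1. A Groebner basis of the Jacobian ideal J(f) in C{u,v} is {v^8, u}; counting standard monomials gives mu = 8. Corank 1: A-series; mu = 8 gives A_8.

A8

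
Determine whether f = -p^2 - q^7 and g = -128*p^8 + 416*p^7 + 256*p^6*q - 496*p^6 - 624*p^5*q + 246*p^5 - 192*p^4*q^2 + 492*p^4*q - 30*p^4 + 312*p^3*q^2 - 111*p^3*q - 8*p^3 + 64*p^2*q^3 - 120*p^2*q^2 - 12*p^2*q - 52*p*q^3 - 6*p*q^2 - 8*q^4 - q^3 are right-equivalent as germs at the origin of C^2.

No.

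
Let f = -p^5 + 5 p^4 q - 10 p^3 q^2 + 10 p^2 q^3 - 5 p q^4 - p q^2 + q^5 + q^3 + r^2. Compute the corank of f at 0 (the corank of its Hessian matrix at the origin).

2

Hessian at 0 has rank 1.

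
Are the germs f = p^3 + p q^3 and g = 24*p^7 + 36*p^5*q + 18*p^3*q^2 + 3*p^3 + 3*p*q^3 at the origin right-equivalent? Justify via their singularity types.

Yes.

The Hessian of f at 0 has rank 0. Corank 2; j^3 = p^3 is a perfect cube, so E-series; the 4-jet and mu = 7 give E_7. The Hessian of g at 0 has rank 0. Corank 2; j^3 = 3*p^3 is a perfect cube, so E-series; the 4-jet and mu = 7 give E_7. Both have type E_7, hence right-equivalent.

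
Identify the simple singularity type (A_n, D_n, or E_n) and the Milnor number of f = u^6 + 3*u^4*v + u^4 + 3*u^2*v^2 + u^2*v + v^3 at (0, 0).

The Hessian of f at 0 has rank 0. Corank 2; j^3 = v*(u^2 + v^2) splits into three distinct lines over C (the quadratic factor has nonzero discriminant), so D_4.

Type D_4, Milnor number mu = 4.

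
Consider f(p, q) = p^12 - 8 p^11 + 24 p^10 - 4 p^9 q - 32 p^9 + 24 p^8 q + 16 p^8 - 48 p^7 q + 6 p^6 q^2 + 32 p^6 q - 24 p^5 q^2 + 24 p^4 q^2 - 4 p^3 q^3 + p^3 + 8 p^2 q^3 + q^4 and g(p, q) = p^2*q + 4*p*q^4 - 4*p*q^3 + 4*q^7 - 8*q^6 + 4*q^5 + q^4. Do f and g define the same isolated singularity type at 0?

No.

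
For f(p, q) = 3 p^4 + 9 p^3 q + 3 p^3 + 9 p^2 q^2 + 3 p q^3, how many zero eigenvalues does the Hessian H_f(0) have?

Hessian at 0 has rank 0.

2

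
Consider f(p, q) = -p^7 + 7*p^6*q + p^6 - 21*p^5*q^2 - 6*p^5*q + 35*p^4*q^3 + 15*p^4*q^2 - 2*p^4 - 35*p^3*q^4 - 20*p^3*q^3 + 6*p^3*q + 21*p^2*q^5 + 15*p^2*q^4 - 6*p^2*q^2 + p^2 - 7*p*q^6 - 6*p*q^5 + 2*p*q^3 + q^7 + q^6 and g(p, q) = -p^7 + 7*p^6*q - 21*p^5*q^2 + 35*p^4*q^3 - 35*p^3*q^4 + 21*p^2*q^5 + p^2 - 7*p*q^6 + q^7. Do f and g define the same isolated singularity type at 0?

The Hessian of f at 0 has rank 1. Corank 1: A-series; mu = 6 gives A_6. The Hessian of g at 0 has rank 1. Corank 1: A-series; mu = 6 gives A_6. Both have type A_6, hence right-equivalent.

Yes.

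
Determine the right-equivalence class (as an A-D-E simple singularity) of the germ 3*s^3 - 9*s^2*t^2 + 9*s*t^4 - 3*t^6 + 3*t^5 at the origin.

The Hessian of f at 0 is [[0, 0], [0, 0]] with rank 0, so corank 2. A Groebner basis of the Jacobian ideal J(f) in C{s,t} is {t^4, s^3, -s^2/2 + s*t^2}; counting standard monomials gives mu = 8. Corank 2; j^3 = 3*s^3 is a perfect cube, so E-series; the 5-jet and mu = 8 give E_8.

E_{8}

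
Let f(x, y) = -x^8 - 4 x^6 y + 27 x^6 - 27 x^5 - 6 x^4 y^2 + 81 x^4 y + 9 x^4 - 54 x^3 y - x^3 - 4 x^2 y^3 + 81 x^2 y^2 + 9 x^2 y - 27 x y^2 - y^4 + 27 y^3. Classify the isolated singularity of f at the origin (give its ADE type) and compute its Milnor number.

The Hessian of f at 0 is [[0, 0], [0, 0]] with rank 0, so corank 2. A Groebner basis of the Jacobian ideal J(f) in C{x,y} is {x^3 - x^2/2 + 3*x*y - 9*y^2/2, x^2*y - x^2/9 + 2*x*y/3 - y^2, -x^2/54 + x*y^2 + x*y/9 - y^2/6, y^3}; counting standard monomials gives mu = 6. Corank 2; j^3 = -(x - 3*y)^3 is a perfect cube, so E-series; the 4-jet and mu = 6 give E_6.

Type E_6, Milnor number mu = 6.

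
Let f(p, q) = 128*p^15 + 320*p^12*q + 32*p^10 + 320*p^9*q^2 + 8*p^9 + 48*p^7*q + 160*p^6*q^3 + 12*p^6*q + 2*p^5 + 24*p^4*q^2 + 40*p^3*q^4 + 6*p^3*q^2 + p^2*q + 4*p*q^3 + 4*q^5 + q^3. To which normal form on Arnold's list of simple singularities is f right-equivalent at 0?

D_4

The Hessian of f at 0 is [[0, 0], [0, 0]] with rank 0, so corank 2. A Groebner basis of the Jacobian ideal J(f) in C{p,q} is {q^3, p^2 + 3*q^2, p*q}; counting standard monomials gives mu = 4. Corank 2; j^3 = q*(p^2 + q^2) splits into three distinct lines over C (the quadratic factor has nonzero discriminant), so D_4.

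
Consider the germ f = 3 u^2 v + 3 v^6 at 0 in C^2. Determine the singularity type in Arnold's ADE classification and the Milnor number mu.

Type D7, Milnor number mu = 7.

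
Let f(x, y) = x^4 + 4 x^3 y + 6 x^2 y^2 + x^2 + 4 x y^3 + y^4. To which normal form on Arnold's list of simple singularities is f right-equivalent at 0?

A_3

The Hessian of f at 0 has rank 1. Corank 1: A-series; mu = 3 gives A_3.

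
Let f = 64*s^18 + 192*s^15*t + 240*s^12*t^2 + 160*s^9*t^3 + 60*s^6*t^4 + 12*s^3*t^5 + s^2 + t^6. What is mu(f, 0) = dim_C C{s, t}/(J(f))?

5

The Hessian of f at 0 has rank 1. Corank 1: A-series; mu = 5 gives A_5.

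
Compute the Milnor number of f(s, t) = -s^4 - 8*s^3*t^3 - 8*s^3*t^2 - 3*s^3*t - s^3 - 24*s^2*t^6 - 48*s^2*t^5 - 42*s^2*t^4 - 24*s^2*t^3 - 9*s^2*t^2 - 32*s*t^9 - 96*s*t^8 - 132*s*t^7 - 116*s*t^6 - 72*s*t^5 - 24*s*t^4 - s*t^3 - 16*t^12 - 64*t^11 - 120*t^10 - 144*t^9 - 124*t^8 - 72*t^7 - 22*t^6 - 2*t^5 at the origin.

7

The Hessian of f at 0 has rank 0. Corank 2; j^3 = -s^3 is a perfect cube, so E-series; the 4-jet and mu = 7 give E_7.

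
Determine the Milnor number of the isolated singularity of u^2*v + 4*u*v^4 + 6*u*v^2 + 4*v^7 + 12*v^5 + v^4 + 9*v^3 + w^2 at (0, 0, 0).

The Hessian of f at 0 has rank 1. Corank 2; j^3 = v*(u + 3*v)^2 has shape L^2 M (L != M), so D-series; mu = 5 gives D_5.

5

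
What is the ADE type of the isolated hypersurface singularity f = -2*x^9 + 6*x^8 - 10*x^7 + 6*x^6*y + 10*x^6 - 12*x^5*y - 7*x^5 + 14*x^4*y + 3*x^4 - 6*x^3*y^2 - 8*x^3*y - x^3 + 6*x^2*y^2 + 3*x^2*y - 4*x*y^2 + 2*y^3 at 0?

D_{4}

The Hessian of f at 0 is [[0, 0], [0, 0]] with rank 0, so corank 2. A Groebner basis of the Jacobian ideal J(f) in C{x,y} is {y^3, x^2 - 2*y^2/3, x*y - y^2}; counting standard monomials gives mu = 4. Corank 2; j^3 = -(x - y)*(x^2 - 2*x*y + 2*y^2) splits into three distinct lines over C (the quadratic factor has nonzero discriminant), so D_4.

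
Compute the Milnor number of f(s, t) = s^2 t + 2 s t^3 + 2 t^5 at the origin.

The Hessian of f at 0 has rank 0. Corank 2; j^3 = s^2*t has shape L^2 M (L != M), so D-series; mu = 6 gives D_6.

6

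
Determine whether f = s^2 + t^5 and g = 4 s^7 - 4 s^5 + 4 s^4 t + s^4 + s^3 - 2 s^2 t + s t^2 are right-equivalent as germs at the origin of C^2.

No.

The Hessian of f at 0 has rank 1. Corank 1: A-series; mu = 4 gives A_4. The Hessian of g at 0 has rank 0. Corank 2; j^3 = s*(s - t)^2 has shape L^2 M (L != M), so D-series; mu = 5 gives D_5. f is A_4 but g is D_5, hence not right-equivalent.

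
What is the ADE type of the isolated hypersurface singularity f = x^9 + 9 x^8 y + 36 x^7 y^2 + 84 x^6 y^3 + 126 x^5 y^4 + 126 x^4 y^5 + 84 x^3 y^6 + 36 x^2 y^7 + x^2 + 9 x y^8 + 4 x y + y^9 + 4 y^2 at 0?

A8

The Hessian of f at 0 has rank 1. Corank 1: A-series; mu = 8 gives A_8.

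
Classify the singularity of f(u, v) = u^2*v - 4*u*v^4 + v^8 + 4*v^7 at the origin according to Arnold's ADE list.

The Hessian of f at 0 has rank 0. Corank 2; j^3 = u^2*v has shape L^2 M (L != M), so D-series; mu = 9 gives D_9.

D_9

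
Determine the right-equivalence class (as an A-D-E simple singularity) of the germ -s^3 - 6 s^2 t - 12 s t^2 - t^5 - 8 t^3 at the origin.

E8

The Hessian of f at 0 has rank 0. Corank 2; j^3 = -(s + 2*t)^3 is a perfect cube, so E-series; the 5-jet and mu = 8 give E_8.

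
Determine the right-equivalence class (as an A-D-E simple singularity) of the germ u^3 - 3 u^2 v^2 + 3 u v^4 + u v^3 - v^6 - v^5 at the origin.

The Hessian of f at 0 is [[0, 0], [0, 0]] with rank 0, so corank 2. A Groebner basis of the Jacobian ideal J(f) in C{u,v} is {-u^2 + v^4 - v^3/3, u^3, u^2*v + u^2/3 + v^3/9, -u^2 + u*v^2 - v^3/3}; counting standard monomials gives mu = 7. Corank 2; j^3 = u^3 is a perfect cube, so E-series; the 4-jet and mu = 7 give E_7.

E_7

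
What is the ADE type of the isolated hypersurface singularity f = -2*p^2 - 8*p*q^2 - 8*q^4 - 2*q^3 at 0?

A_{2}

The Hessian of f at 0 is [[-4, 0], [0, 0]] with rank 1, so corank 1. A Groebner basis of the Jacobian ideal J(f) in C{p,q} is {q^2, p}; counting standard monomials gives mu = 2. Corank 1: A-series; mu = 2 gives A_2.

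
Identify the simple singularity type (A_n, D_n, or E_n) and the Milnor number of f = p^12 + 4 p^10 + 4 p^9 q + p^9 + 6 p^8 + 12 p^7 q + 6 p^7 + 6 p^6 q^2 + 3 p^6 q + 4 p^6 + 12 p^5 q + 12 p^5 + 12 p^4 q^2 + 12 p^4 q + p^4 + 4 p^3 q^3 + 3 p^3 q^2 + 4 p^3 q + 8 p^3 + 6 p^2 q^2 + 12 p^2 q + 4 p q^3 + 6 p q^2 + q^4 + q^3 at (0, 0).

Type E_{6}, Milnor number mu = 6.

The Hessian of f at 0 is [[0, 0], [0, 0]] with rank 0, so corank 2. A Groebner basis of the Jacobian ideal J(f) in C{p,q} is {q^4, p*q^2 + 2*q^3/3, p^2 + p*q + q^2/4}; counting standard monomials gives mu = 6. Corank 2; j^3 = (2*p + q)^3 is a perfect cube, so E-series; the 4-jet and mu = 6 give E_6.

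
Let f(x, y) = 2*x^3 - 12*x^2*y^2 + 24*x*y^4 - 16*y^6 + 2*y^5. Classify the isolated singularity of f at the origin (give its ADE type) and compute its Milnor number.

Type E8, Milnor number mu = 8.

The Hessian of f at 0 has rank 0. Corank 2; j^3 = 2*x^3 is a perfect cube, so E-series; the 5-jet and mu = 8 give E_8.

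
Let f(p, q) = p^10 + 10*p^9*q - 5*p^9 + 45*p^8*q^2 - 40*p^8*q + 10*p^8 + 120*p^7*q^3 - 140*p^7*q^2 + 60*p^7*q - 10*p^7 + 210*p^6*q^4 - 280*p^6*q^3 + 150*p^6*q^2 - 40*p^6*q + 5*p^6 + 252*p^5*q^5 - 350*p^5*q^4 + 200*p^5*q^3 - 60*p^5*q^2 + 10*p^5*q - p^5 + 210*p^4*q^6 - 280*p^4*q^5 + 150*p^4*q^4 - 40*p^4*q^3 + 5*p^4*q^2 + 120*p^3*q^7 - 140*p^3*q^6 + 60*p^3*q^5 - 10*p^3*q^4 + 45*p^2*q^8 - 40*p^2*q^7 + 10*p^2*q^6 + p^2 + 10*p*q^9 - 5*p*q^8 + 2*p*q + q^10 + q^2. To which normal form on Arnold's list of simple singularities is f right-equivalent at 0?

A_4

The Hessian of f at 0 has rank 1. Corank 1: A-series; mu = 4 gives A_4.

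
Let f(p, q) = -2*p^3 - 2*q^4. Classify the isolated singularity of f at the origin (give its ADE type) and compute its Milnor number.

The Hessian of f at 0 is [[0, 0], [0, 0]] with rank 0, so corank 2. A Groebner basis of the Jacobian ideal J(f) in C{p,q} is {q^3, p^2}; counting standard monomials gives mu = 6. Corank 2; j^3 = -2*p^3 is a perfect cube, so E-series; the 4-jet and mu = 6 give E_6.

Type E_{6}, Milnor number mu = 6.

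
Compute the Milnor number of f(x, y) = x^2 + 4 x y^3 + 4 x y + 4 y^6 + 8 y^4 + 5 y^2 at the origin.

1

The Hessian of f at 0 has rank 2. Corank 0: nondegenerate Morse point, so A_1.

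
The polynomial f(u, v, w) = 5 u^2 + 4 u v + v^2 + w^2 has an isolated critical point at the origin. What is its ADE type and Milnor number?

Type A_1, Milnor number mu = 1.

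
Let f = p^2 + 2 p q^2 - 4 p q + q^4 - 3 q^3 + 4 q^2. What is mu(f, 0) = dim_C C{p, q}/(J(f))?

2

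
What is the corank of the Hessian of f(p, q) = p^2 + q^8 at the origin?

1

The Hessian at 0 is [[2, 0], [0, 0]] of rank 1; hence corank 1.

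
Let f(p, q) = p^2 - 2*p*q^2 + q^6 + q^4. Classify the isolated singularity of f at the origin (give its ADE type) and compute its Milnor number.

Type A_{5}, Milnor number mu = 5.

The Hessian of f at 0 is [[2, 0], [0, 0]] with rank 1, so corank 1. A Groebner basis of the Jacobian ideal J(f) in C{p,q} is {p^3, p^2*q, -p + q^2}; counting standard monomials gives mu = 5. Corank 1: A-series; mu = 5 gives A_5.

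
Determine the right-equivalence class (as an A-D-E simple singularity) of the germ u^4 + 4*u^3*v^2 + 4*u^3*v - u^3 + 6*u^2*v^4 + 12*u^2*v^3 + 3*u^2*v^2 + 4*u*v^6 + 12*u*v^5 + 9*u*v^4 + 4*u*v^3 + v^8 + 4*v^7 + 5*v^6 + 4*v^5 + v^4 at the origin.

E6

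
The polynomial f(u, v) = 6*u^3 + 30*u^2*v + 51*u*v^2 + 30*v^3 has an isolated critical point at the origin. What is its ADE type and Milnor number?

The Hessian of f at 0 has rank 0. Corank 2; j^3 = 3*(u + 2*v)*(2*u^2 + 6*u*v + 5*v^2) splits into three distinct lines over C (the quadratic factor has nonzero discriminant), so D_4.

Type D4, Milnor number mu = 4.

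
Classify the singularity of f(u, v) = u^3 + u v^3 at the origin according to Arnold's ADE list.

The Hessian of f at 0 has rank 0. Corank 2; j^3 = u^3 is a perfect cube, so E-series; the 4-jet and mu = 7 give E_7.

E_7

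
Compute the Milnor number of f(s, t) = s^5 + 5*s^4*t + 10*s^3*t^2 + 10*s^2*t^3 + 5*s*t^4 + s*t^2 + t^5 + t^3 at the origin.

6

The Hessian of f at 0 is [[0, 0], [0, 0]] with rank 0, so corank 2. A Groebner basis of the Jacobian ideal J(f) in C{s,t} is {s^4 + t^2/5, t^3, s*t + t^2}; counting standard monomials gives mu = 6. Corank 2; j^3 = t^2*(s + t) has shape L^2 M (L != M), so D-series; mu = 6 gives D_6.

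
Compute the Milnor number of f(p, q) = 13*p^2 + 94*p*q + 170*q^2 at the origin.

1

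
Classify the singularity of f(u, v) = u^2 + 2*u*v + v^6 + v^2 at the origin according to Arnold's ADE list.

The Hessian of f at 0 has rank 1. Corank 1: A-series; mu = 5 gives A_5.

A_5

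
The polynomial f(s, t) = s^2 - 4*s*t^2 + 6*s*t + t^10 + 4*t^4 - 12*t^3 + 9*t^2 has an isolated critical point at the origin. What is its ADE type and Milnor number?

Type A_9, Milnor number mu = 9.

The Hessian of f at 0 has rank 1. Corank 1: A-series; mu = 9 gives A_9.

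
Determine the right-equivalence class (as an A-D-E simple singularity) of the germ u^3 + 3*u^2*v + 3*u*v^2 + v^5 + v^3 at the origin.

E8

The Hessian of f at 0 has rank 0. Corank 2; j^3 = (u + v)^3 is a perfect cube, so E-series; the 5-jet and mu = 8 give E_8.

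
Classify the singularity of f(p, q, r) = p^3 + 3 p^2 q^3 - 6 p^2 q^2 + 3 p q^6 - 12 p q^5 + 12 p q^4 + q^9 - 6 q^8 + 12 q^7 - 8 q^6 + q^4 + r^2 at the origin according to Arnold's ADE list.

E6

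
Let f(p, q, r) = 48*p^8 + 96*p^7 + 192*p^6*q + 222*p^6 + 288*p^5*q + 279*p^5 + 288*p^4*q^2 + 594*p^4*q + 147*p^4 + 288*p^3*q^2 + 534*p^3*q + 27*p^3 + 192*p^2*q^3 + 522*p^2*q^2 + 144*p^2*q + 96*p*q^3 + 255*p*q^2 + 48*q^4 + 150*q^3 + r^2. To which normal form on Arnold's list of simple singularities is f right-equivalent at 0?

D5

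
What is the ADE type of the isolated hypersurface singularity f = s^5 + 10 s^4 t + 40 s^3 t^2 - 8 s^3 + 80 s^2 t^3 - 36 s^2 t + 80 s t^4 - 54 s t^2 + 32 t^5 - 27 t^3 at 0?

E8

The Hessian of f at 0 has rank 0. Corank 2; j^3 = -(2*s + 3*t)^3 is a perfect cube, so E-series; the 5-jet and mu = 8 give E_8.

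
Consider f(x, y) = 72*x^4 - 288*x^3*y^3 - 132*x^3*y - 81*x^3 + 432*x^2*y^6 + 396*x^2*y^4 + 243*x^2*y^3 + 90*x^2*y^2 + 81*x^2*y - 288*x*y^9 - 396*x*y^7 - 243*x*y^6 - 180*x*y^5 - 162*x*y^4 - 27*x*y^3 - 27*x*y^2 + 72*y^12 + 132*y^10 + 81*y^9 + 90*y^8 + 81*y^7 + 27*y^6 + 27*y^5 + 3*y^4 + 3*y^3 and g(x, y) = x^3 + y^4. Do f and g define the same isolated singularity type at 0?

No.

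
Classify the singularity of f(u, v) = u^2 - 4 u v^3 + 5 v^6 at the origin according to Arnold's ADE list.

A5

The Hessian of f at 0 is [[2, 0], [0, 0]] with rank 1, so corank 1. A Groebner basis of the Jacobian ideal J(f) in C{u,v} is {u*v^2, -u/2 + v^3, u^2}; counting standard monomials gives mu = 5. Corank 1: A-series; mu = 5 gives A_5.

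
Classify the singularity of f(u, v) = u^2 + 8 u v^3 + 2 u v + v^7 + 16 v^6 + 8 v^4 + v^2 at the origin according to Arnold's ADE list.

A_6

The Hessian of f at 0 has rank 1. Corank 1: A-series; mu = 6 gives A_6.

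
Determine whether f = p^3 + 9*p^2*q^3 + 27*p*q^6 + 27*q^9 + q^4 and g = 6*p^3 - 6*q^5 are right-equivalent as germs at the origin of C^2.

No.

The Hessian of f at 0 has rank 0. Corank 2; j^3 = p^3 is a perfect cube, so E-series; the 4-jet and mu = 6 give E_6. The Hessian of g at 0 has rank 0. Corank 2; j^3 = 6*p^3 is a perfect cube, so E-series; the 5-jet and mu = 8 give E_8. f is E_6 but g is E_8, hence not right-equivalent.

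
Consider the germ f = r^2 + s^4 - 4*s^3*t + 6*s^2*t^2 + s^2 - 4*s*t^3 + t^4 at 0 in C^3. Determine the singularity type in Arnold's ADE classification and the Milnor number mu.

The Hessian of f at 0 has rank 2. Corank 1: A-series; mu = 3 gives A_3.

Type A_{3}, Milnor number mu = 3.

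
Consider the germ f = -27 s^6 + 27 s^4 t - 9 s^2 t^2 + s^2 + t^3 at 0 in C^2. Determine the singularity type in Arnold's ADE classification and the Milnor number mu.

Type A_{2}, Milnor number mu = 2.

The Hessian of f at 0 has rank 1. Corank 1: A-series; mu = 2 gives A_2.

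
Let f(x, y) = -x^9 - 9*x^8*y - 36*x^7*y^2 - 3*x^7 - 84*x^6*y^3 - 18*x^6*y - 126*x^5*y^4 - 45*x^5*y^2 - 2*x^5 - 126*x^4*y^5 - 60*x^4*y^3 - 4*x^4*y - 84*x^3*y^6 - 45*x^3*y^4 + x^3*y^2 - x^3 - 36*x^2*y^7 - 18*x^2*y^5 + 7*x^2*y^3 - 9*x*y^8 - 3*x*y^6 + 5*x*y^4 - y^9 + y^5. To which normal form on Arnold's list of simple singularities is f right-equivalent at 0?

The Hessian of f at 0 has rank 0. Corank 2; j^3 = -x^3 is a perfect cube, so E-series; the 5-jet and mu = 8 give E_8.

E_{8}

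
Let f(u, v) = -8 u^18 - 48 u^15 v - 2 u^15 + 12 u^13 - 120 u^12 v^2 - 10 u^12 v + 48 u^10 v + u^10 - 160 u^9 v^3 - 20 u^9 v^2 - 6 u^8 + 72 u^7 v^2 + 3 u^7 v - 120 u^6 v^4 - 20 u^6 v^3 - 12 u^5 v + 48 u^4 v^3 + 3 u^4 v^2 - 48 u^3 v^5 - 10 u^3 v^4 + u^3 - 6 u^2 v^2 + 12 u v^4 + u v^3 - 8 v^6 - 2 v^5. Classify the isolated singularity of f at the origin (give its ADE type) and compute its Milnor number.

The Hessian of f at 0 is [[0, 0], [0, 0]] with rank 0, so corank 2. A Groebner basis of the Jacobian ideal J(f) in C{u,v} is {-u^2/4 + v^4 - v^3/12, u^3, u^2*v + u^2/12 + v^3/36, -u^2/2 + u*v^2 - v^3/6}; counting standard monomials gives mu = 7. Corank 2; j^3 = u^3 is a perfect cube, so E-series; the 4-jet and mu = 7 give E_7.

Type E_{7}, Milnor number mu = 7.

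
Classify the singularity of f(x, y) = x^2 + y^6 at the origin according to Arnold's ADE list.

The Hessian of f at 0 has rank 1. Corank 1: A-series; mu = 5 gives A_5.

A_{5}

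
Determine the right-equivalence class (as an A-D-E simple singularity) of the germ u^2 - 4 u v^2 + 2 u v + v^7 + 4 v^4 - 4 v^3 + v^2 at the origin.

A6

The Hessian of f at 0 is [[2, 2], [2, 2]] with rank 1, so corank 1. A Groebner basis of the Jacobian ideal J(f) in C{u,v} is {u^3 + 3*u^2*v + 3*u^2/2 + 2*u*v + u/4 + v/4, -u/2 + v^2 - v/2}; counting standard monomials gives mu = 6. Corank 1: A-series; mu = 6 gives A_6.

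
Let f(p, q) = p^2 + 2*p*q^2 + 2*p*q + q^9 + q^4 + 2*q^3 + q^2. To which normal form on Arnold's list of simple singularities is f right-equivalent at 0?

The Hessian of f at 0 has rank 1. Corank 1: A-series; mu = 8 gives A_8.

A8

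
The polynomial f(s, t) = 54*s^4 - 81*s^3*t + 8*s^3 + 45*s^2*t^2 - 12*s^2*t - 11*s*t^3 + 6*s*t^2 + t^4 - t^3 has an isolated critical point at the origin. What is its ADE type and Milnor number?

The Hessian of f at 0 is [[0, 0], [0, 0]] with rank 0, so corank 2. A Groebner basis of the Jacobian ideal J(f) in C{s,t} is {256*s^2/3 - 256*s*t/3 + t^4 + 8*t^3/9 + 64*t^2/3, s^3 + 20*s^2/3 - 20*s*t/3 - t^3/18 + 5*t^2/3, s^2*t + 88*s^2/9 - 88*s*t/9 - 4*t^3/27 + 22*t^2/9, 32*s^2/3 + s*t^2 - 32*s*t/3 - 7*t^3/18 + 8*t^2/3}; counting standard monomials gives mu = 7. Corank 2; j^3 = (2*s - t)^3 is a perfect cube, so E-series; the 4-jet and mu = 7 give E_7.

Type E_{7}, Milnor number mu = 7.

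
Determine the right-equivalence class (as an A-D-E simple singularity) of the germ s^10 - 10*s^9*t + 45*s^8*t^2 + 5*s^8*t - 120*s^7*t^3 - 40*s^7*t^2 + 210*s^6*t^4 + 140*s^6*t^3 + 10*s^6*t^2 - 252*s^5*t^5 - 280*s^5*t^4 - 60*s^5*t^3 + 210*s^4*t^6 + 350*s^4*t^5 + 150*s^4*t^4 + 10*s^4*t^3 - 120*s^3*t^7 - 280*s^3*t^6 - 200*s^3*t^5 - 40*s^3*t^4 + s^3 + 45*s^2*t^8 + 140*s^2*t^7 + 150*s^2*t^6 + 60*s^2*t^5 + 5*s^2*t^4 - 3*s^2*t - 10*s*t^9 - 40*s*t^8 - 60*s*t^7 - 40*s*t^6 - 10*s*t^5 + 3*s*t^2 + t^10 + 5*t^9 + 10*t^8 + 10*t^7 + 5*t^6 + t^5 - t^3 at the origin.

E8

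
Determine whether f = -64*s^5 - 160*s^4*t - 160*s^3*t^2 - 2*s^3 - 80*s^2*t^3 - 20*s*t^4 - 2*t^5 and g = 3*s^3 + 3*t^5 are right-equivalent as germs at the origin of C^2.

Yes.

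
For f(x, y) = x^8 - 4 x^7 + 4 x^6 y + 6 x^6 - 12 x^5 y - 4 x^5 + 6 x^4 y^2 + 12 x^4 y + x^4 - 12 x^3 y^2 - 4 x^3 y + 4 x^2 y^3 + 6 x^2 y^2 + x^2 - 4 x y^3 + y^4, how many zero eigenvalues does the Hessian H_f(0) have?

1

The Hessian at 0 is [[2, 0], [0, 0]] of rank 1; hence corank 1.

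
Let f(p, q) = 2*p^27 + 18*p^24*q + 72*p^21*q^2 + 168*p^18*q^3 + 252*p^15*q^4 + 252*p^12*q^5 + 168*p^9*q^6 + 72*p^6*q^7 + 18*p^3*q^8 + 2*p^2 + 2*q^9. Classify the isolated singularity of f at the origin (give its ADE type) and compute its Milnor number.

Type A_{8}, Milnor number mu = 8.

The Hessian of f at 0 is [[4, 0], [0, 0]] with rank 1, so corank 1. A Groebner basis of the Jacobian ideal J(f) in C{p,q} is {q^8, p}; counting standard monomials gives mu = 8. Corank 1: A-series; mu = 8 gives A_8.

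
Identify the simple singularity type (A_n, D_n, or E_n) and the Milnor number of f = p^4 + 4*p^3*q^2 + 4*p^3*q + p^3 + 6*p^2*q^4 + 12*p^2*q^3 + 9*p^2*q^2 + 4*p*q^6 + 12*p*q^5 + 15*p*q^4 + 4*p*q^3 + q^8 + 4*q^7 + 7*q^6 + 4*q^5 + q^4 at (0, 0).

Type E_{6}, Milnor number mu = 6.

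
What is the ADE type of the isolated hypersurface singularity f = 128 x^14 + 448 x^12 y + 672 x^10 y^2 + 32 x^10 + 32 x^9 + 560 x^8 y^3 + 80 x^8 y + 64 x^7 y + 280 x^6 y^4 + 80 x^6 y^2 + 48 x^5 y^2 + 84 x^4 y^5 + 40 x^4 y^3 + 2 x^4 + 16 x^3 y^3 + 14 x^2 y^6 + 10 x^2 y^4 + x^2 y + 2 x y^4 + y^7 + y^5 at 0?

D_6

The Hessian of f at 0 is [[0, 0], [0, 0]] with rank 0, so corank 2. A Groebner basis of the Jacobian ideal J(f) in C{x,y} is {x*y + y^4, x*y^2, x^2 - 5*x*y}; counting standard monomials gives mu = 6. Corank 2; j^3 = x^2*y has shape L^2 M (L != M), so D-series; mu = 6 gives D_6.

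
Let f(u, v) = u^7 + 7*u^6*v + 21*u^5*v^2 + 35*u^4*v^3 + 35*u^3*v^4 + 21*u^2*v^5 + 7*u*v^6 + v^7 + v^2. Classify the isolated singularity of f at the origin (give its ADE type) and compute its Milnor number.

The Hessian of f at 0 has rank 1. Corank 1: A-series; mu = 6 gives A_6.

Type A_6, Milnor number mu = 6.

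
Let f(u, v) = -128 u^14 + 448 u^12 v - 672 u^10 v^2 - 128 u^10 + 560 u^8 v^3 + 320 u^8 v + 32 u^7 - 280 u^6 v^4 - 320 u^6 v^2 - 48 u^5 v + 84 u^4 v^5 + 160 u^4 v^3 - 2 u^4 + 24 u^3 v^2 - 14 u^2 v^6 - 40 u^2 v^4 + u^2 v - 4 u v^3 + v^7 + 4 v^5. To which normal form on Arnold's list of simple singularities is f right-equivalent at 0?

The Hessian of f at 0 has rank 0. Corank 2; j^3 = u^2*v has shape L^2 M (L != M), so D-series; mu = 8 gives D_8.

D_8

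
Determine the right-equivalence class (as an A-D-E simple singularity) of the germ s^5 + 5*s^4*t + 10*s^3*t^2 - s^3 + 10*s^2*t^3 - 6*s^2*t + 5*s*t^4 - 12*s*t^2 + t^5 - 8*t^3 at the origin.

E_{8}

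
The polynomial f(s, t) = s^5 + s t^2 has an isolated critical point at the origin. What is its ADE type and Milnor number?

Type D_6, Milnor number mu = 6.

The Hessian of f at 0 has rank 0. Corank 2; j^3 = s*t^2 has shape L^2 M (L != M), so D-series; mu = 6 gives D_6.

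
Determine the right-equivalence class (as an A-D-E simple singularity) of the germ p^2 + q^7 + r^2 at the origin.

The Hessian of f at 0 is [[2, 0, 0], [0, 0, 0], [0, 0, 2]] with rank 2, so corank 1. A Groebner basis of the Jacobian ideal J(f) in C{p,q,r} is {q^6, p, r}; counting standard monomials gives mu = 6. Corank 1: A-series; mu = 6 gives A_6.

A_{6}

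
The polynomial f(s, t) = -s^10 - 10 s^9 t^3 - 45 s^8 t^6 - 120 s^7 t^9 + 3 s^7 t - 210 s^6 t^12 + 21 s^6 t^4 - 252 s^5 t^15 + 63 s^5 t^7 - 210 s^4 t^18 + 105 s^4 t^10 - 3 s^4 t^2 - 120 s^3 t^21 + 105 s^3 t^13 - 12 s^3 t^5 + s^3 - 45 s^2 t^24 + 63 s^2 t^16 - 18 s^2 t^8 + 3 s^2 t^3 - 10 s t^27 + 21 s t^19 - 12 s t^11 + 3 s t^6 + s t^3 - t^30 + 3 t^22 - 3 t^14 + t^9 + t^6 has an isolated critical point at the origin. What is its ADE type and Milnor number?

Type E_7, Milnor number mu = 7.

The Hessian of f at 0 is [[0, 0], [0, 0]] with rank 0, so corank 2. A Groebner basis of the Jacobian ideal J(f) in C{s,t} is {s^3, s*t^2, 3*s^2 + t^3}; counting standard monomials gives mu = 7. Corank 2; j^3 = s^3 is a perfect cube, so E-series; the 4-jet and mu = 7 give E_7.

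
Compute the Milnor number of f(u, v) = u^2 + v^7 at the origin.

6

The Hessian of f at 0 is [[2, 0], [0, 0]] with rank 1, so corank 1. A Groebner basis of the Jacobian ideal J(f) in C{u,v} is {v^6, u}; counting standard monomials gives mu = 6. Corank 1: A-series; mu = 6 gives A_6.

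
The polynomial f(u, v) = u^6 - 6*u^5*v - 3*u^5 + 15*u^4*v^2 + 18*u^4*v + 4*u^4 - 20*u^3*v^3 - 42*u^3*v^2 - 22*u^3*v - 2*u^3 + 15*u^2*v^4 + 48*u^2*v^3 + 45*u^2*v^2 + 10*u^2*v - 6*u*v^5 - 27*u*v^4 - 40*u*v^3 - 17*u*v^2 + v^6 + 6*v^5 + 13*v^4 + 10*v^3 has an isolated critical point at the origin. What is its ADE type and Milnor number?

The Hessian of f at 0 has rank 0. Corank 2; j^3 = -(u - 2*v)*(2*u^2 - 6*u*v + 5*v^2) splits into three distinct lines over C (the quadratic factor has nonzero discriminant), so D_4.

Type D_{4}, Milnor number mu = 4.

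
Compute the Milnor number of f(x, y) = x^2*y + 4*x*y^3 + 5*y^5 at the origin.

The Hessian of f at 0 has rank 0. Corank 2; j^3 = x^2*y has shape L^2 M (L != M), so D-series; mu = 6 gives D_6.

6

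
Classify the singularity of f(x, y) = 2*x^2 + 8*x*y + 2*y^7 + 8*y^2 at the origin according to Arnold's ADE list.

A_{6}

The Hessian of f at 0 is [[4, 8], [8, 16]] with rank 1, so corank 1. A Groebner basis of the Jacobian ideal J(f) in C{x,y} is {y^6, x + 2*y}; counting standard monomials gives mu = 6. Corank 1: A-series; mu = 6 gives A_6.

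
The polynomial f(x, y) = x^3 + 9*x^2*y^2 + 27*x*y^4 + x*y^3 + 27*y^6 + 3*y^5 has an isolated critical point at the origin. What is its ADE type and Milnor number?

The Hessian of f at 0 is [[0, 0], [0, 0]] with rank 0, so corank 2. A Groebner basis of the Jacobian ideal J(f) in C{x,y} is {-x^2/9 + y^4 - y^3/27, x^3, x^2*y + x^2/27 + y^3/81, x^2/3 + x*y^2 + y^3/9}; counting standard monomials gives mu = 7. Corank 2; j^3 = x^3 is a perfect cube, so E-series; the 4-jet and mu = 7 give E_7.

Type E7, Milnor number mu = 7.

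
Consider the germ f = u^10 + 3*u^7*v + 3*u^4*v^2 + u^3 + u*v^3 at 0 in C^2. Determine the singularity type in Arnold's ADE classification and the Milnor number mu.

The Hessian of f at 0 has rank 0. Corank 2; j^3 = u^3 is a perfect cube, so E-series; the 4-jet and mu = 7 give E_7.

Type E7, Milnor number mu = 7.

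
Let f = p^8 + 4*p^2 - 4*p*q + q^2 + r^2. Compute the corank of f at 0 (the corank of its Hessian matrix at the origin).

1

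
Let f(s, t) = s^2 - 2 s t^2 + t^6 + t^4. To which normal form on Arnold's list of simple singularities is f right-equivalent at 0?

The Hessian of f at 0 has rank 1. Corank 1: A-series; mu = 5 gives A_5.

A5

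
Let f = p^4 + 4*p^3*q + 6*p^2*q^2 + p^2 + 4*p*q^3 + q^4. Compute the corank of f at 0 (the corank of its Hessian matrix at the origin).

The Hessian at 0 is [[2, 0], [0, 0]] of rank 1; hence corank 1.

1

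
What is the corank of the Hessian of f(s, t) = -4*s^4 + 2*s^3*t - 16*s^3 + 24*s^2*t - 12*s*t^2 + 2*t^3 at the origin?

2

The Hessian at 0 is [[0, 0], [0, 0]] of rank 0; hence corank 2.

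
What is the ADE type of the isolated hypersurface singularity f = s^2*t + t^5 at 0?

D_6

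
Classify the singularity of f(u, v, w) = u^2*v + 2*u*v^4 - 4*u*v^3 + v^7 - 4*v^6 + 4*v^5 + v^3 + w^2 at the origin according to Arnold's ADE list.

D4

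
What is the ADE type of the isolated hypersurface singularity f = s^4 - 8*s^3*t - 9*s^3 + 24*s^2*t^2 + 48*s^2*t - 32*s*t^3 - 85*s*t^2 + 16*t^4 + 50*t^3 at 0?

The Hessian of f at 0 is [[0, 0], [0, 0]] with rank 0, so corank 2. A Groebner basis of the Jacobian ideal J(f) in C{s,t} is {s*t^2 + 135*s*t/4 - 225*t^2/4, 81*s*t/4 + t^3 - 135*t^2/4, s^2 - 11*s*t/3 + 10*t^2/3}; counting standard monomials gives mu = 5. Corank 2; j^3 = -(s - 2*t)*(3*s - 5*t)^2 has shape L^2 M (L != M), so D-series; mu = 5 gives D_5.

D5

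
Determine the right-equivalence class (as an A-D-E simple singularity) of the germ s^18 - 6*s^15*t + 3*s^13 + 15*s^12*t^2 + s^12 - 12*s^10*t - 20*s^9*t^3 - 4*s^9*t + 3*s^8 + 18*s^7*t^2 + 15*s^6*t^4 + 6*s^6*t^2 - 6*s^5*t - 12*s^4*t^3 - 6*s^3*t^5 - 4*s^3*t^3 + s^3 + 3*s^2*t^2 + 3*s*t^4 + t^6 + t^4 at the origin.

E_{6}

The Hessian of f at 0 has rank 0. Corank 2; j^3 = s^3 is a perfect cube, so E-series; the 4-jet and mu = 6 give E_6.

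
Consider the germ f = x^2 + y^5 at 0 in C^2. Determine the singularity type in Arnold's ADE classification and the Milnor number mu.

The Hessian of f at 0 has rank 1. Corank 1: A-series; mu = 4 gives A_4.

Type A_4, Milnor number mu = 4.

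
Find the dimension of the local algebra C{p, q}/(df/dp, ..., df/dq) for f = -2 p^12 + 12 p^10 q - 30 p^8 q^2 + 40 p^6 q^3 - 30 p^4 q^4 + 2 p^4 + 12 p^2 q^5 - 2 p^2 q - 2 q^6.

7

The Hessian of f at 0 is [[0, 0], [0, 0]] with rank 0, so corank 2. A Groebner basis of the Jacobian ideal J(f) in C{p,q} is {p^2/6 + q^5, p^3, p*q}; counting standard monomials gives mu = 7. Corank 2; j^3 = -2*p^2*q has shape L^2 M (L != M), so D-series; mu = 7 gives D_7.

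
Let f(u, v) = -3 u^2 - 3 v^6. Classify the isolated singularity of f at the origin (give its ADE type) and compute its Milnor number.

Type A_5, Milnor number mu = 5.

The Hessian of f at 0 has rank 1. Corank 1: A-series; mu = 5 gives A_5.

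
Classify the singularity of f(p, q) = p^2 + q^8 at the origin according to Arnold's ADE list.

The Hessian of f at 0 has rank 1. Corank 1: A-series; mu = 7 gives A_7.

A7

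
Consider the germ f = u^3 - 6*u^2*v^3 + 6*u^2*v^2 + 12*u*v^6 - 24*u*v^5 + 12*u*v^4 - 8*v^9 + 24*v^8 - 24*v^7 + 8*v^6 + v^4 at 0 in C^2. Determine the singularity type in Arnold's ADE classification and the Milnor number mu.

Type E_{6}, Milnor number mu = 6.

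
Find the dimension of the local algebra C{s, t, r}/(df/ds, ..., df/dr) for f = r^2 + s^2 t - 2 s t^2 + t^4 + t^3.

5

The Hessian of f at 0 is [[0, 0, 0], [0, 0, 0], [0, 0, 2]] with rank 1, so corank 2. A Groebner basis of the Jacobian ideal J(f) in C{s,t,r} is {s^3 + s^2/4 - t^2/4, s^2/4 + t^3 - t^2/4, s*t - t^2, r}; counting standard monomials gives mu = 5. Corank 2; j^3 = t*(s - t)^2 has shape L^2 M (L != M), so D-series; mu = 5 gives D_5.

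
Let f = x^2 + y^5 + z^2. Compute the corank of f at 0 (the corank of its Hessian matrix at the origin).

1

Hessian at 0 has rank 2.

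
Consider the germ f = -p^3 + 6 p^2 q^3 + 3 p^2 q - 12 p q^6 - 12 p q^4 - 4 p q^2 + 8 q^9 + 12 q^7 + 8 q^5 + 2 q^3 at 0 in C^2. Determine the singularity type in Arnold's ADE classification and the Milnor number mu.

Type D4, Milnor number mu = 4.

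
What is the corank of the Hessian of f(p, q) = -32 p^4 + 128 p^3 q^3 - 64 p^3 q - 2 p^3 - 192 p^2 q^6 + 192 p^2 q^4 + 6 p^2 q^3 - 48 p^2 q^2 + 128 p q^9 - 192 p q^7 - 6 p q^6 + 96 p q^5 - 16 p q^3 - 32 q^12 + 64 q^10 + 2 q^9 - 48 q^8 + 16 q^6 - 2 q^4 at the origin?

Hessian at 0 has rank 0.

2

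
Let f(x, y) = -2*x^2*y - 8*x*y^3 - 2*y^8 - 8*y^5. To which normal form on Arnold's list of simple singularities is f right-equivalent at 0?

The Hessian of f at 0 is [[0, 0], [0, 0]] with rank 0, so corank 2. A Groebner basis of the Jacobian ideal J(f) in C{x,y} is {x^4, x^3*y - x^2 - 2*x*y^2, x^3/2 + x^2*y^2, x*y/2 + y^3}; counting standard monomials gives mu = 9. Corank 2; j^3 = -2*x^2*y has shape L^2 M (L != M), so D-series; mu = 9 gives D_9.

D_{9}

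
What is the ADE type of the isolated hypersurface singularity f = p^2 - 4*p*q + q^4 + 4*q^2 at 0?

The Hessian of f at 0 is [[2, -4], [-4, 8]] with rank 1, so corank 1. A Groebner basis of the Jacobian ideal J(f) in C{p,q} is {q^3, p - 2*q}; counting standard monomials gives mu = 3. Corank 1: A-series; mu = 3 gives A_3.

A3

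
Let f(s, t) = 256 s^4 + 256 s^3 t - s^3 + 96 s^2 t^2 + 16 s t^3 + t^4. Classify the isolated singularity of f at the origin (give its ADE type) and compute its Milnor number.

The Hessian of f at 0 has rank 0. Corank 2; j^3 = -s^3 is a perfect cube, so E-series; the 4-jet and mu = 6 give E_6.

Type E6, Milnor number mu = 6.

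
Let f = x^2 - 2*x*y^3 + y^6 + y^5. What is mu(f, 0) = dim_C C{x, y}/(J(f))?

4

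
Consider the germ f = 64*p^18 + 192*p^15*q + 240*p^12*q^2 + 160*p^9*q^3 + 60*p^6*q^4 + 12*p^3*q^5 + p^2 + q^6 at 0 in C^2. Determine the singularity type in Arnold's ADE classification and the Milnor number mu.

The Hessian of f at 0 has rank 1. Corank 1: A-series; mu = 5 gives A_5.

Type A_5, Milnor number mu = 5.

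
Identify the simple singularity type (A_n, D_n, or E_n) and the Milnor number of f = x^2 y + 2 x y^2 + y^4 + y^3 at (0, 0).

Type D_{5}, Milnor number mu = 5.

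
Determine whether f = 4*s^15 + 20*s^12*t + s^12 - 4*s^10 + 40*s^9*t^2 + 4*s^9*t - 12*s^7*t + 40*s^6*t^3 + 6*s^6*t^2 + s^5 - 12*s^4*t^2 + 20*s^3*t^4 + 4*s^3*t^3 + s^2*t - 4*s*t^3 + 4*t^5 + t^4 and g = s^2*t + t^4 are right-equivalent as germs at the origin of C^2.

Yes.

The Hessian of f at 0 is [[0, 0], [0, 0]] with rank 0, so corank 2. A Groebner basis of the Jacobian ideal J(f) in C{s,t} is {s*t^2, -s*t/2 + t^3, s^2 + 2*s*t}; counting standard monomials gives mu = 5. Corank 2; j^3 = s^2*t has shape L^2 M (L != M), so D-series; mu = 5 gives D_5. The Hessian of g at 0 is [[0, 0], [0, 0]] with rank 0, so corank 2. A Groebner basis of the Jacobian ideal J(g) in C{s,t} is {s^3, s^2/4 + t^3, s*t}; counting standard monomials gives mu = 5. Corank 2; j^3 = s^2*t has shape L^2 M (L != M), so D-series; mu = 5 gives D_5. Both have type D_5, hence right-equivalent.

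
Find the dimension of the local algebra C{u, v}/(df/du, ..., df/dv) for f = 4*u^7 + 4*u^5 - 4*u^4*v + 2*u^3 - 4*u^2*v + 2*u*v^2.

8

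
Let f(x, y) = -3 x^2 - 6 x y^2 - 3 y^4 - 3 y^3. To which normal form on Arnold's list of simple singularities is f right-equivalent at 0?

A2

The Hessian of f at 0 is [[-6, 0], [0, 0]] with rank 1, so corank 1. A Groebner basis of the Jacobian ideal J(f) in C{x,y} is {y^2, x}; counting standard monomials gives mu = 2. Corank 1: A-series; mu = 2 gives A_2.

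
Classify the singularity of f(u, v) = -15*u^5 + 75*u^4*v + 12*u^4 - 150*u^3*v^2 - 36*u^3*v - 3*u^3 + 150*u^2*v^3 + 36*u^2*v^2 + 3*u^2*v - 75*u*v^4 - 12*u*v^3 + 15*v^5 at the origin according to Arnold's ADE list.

The Hessian of f at 0 is [[0, 0], [0, 0]] with rank 0, so corank 2. A Groebner basis of the Jacobian ideal J(f) in C{u,v} is {u^3, u^2*v, 2*u^2 + u*v^2, 13*u^2/2 - u*v/2 + v^3}; counting standard monomials gives mu = 6. Corank 2; j^3 = -3*u^2*(u - v) has shape L^2 M (L != M), so D-series; mu = 6 gives D_6.

D_6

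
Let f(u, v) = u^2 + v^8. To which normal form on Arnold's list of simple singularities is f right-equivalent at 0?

The Hessian of f at 0 has rank 1. Corank 1: A-series; mu = 7 gives A_7.

A_{7}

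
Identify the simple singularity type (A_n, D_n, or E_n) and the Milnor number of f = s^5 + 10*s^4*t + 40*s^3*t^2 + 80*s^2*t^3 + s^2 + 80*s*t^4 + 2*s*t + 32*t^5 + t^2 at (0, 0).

Type A_{4}, Milnor number mu = 4.

The Hessian of f at 0 has rank 1. Corank 1: A-series; mu = 4 gives A_4.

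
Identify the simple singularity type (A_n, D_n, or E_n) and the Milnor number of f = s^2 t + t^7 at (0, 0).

The Hessian of f at 0 has rank 0. Corank 2; j^3 = s^2*t has shape L^2 M (L != M), so D-series; mu = 8 gives D_8.

Type D_8, Milnor number mu = 8.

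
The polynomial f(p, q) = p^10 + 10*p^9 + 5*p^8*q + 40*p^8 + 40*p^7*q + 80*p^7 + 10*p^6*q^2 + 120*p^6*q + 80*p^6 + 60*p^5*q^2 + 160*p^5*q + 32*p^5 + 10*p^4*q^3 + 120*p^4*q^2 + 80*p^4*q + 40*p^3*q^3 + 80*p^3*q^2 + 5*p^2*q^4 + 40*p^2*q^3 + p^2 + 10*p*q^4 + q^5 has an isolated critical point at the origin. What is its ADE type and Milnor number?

The Hessian of f at 0 is [[2, 0], [0, 0]] with rank 1, so corank 1. A Groebner basis of the Jacobian ideal J(f) in C{p,q} is {q^4, p}; counting standard monomials gives mu = 4. Corank 1: A-series; mu = 4 gives A_4.

Type A4, Milnor number mu = 4.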